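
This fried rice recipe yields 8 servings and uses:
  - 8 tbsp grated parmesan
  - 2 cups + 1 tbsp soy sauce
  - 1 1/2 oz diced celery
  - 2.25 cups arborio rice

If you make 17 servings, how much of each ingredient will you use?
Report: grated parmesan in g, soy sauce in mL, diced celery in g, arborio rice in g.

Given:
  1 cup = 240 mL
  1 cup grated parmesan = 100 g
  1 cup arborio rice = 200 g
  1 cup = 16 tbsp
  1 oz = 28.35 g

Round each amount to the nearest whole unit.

grated parmesan: 106 g; soy sauce: 1052 mL; diced celery: 90 g; arborio rice: 956 g

Scaling factor: 17/8 = 2.125.
grated parmesan: 8 tbsp × 17/8 ÷ 16 tbsp/cup × 100 g/cup ≈ 106 g
soy sauce: (2 cup + 1 tbsp = 2.0625 cup) × 17/8 × 240 mL/cup ≈ 1052 mL
diced celery: 1.5 oz × 17/8 × 28.35 g/oz ≈ 90 g
arborio rice: 2.25 cup × 17/8 × 200 g/cup ≈ 956 g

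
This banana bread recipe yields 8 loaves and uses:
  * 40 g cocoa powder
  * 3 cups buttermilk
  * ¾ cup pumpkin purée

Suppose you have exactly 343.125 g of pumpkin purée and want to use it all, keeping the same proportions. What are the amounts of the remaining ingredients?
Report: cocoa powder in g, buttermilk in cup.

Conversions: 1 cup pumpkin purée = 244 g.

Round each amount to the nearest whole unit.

cocoa powder: 75 g; buttermilk: 6 cup

The original recipe has 183 g of pumpkin purée, so the scaling factor is 343.125 ÷ 183 = 15/8 = 1.875.
cocoa powder: 40 g × 15/8 = 75 g
buttermilk: 3 cup × 15/8 ≈ 6 cup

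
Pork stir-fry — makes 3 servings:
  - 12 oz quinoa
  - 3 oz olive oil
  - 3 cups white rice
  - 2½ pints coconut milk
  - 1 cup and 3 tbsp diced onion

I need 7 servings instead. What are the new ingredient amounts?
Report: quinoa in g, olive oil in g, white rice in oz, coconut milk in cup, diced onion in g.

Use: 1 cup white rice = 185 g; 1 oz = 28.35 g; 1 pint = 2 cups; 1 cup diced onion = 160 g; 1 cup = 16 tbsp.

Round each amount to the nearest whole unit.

quinoa: 794 g; olive oil: 198 g; white rice: 46 oz; coconut milk: 12 cup; diced onion: 443 g

Scaling factor: 7/3.
quinoa: 12 oz × 7/3 × 28.35 g/oz ≈ 794 g
olive oil: 3 oz × 7/3 × 28.35 g/oz ≈ 198 g
white rice: 3 cup × 7/3 × 185 g/cup ÷ 28.35 g/oz ≈ 46 oz
coconut milk: 2.5 pint × 7/3 × 2 cup/pint ≈ 12 cup
diced onion: (1 cup + 3 tbsp = 1.1875 cup) × 7/3 × 160 g/cup ≈ 443 g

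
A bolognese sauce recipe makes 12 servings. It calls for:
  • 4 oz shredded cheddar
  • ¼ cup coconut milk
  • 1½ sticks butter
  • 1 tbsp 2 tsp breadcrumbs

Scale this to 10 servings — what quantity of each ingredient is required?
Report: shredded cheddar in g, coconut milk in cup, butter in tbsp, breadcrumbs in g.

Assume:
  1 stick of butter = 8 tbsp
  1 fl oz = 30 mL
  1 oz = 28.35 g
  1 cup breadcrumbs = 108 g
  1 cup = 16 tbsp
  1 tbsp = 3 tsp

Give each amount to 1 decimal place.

shredded cheddar: 94.5 g; coconut milk: 0.2 cup; butter: 10.0 tbsp; breadcrumbs: 9.4 g

Scaling factor: 10/12 = 5/6.
shredded cheddar: 4 oz × 5/6 × 28.35 g/oz = 94.5 g
coconut milk: 0.25 cup × 5/6 ≈ 0.2 cup
butter: 1.5 stick × 5/6 × 8 tbsp/stick = 10.0 tbsp
breadcrumbs: (1 tbsp + 2 tsp = 5/3 tbsp) × 5/6 ÷ 16 tbsp/cup × 108 g/cup ≈ 9.4 g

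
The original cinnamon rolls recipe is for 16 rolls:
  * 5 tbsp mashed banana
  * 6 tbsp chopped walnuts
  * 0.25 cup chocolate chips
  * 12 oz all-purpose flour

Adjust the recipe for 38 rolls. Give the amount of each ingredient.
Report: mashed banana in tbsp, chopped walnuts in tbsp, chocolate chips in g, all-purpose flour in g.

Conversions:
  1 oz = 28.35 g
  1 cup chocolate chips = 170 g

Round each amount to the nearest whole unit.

Scaling factor: 38/16 = 19/8 = 2.375.
mashed banana: 5 tbsp × 19/8 ≈ 12 tbsp
chopped walnuts: 6 tbsp × 19/8 ≈ 14 tbsp
chocolate chips: 0.25 cup × 19/8 × 170 g/cup ≈ 101 g
all-purpose flour: 12 oz × 19/8 × 28.35 g/oz ≈ 808 g

mashed banana: 12 tbsp; chopped walnuts: 14 tbsp; chocolate chips: 101 g; all-purpose flour: 808 g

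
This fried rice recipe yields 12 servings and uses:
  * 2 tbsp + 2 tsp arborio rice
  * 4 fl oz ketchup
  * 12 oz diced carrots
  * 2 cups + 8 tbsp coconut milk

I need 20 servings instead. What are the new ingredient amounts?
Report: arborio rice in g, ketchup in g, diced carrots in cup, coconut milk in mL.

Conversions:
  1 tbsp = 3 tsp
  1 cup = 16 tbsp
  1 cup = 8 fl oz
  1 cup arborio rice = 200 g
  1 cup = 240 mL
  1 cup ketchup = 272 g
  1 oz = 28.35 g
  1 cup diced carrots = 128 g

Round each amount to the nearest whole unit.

Scaling factor: 20/12 = 5/3.
arborio rice: (2 tbsp + 2 tsp = 8/3 tbsp) × 5/3 ÷ 16 tbsp/cup × 200 g/cup ≈ 56 g
ketchup: 4 fl oz × 5/3 ÷ 8 fl oz/cup × 272 g/cup ≈ 227 g
diced carrots: 12 oz × 5/3 × 28.35 g/oz ÷ 128 g/cup ≈ 4 cup
coconut milk: (2 cup + 8 tbsp = 2.5 cup) × 5/3 × 240 mL/cup = 1000 mL

arborio rice: 56 g; ketchup: 227 g; diced carrots: 4 cup; coconut milk: 1000 mL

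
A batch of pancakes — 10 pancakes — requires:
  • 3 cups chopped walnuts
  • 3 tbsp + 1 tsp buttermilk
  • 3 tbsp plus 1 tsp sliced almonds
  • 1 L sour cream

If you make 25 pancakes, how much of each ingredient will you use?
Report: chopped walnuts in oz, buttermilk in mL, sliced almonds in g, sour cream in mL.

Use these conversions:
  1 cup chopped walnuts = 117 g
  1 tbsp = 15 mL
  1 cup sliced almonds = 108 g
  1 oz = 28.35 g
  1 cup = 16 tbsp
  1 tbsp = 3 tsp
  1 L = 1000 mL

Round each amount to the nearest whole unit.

Scaling factor: 25/10 = 5/2 = 2.5.
chopped walnuts: 3 cup × 5/2 × 117 g/cup ÷ 28.35 g/oz ≈ 31 oz
buttermilk: (3 tbsp + 1 tsp = 10/3 tbsp) × 5/2 × 15 mL/tbsp = 125 mL
sliced almonds: (3 tbsp + 1 tsp = 10/3 tbsp) × 5/2 ÷ 16 tbsp/cup × 108 g/cup ≈ 56 g
sour cream: 1 L × 5/2 × 1000 mL/L = 2500 mL

chopped walnuts: 31 oz; buttermilk: 125 mL; sliced almonds: 56 g; sour cream: 2500 mL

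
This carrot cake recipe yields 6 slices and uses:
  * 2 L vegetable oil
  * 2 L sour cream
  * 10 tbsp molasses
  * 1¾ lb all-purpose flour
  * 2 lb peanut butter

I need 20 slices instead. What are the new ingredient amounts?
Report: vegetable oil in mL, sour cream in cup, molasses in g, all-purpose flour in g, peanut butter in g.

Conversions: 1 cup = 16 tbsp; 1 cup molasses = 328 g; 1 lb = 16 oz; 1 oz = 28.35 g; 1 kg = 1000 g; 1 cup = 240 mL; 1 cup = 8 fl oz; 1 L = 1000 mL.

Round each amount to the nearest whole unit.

Scaling factor: 20/6 = 10/3.
vegetable oil: 2 L × 10/3 × 1000 mL/L ≈ 6667 mL
sour cream: 2 L × 10/3 × 1000 mL/L ÷ 240 mL/cup ≈ 28 cup
molasses: 10 tbsp × 10/3 ÷ 16 tbsp/cup × 328 g/cup ≈ 683 g
all-purpose flour: 1.75 lb × 10/3 × 16 oz/lb × 28.35 g/oz = 2646 g
peanut butter: 2 lb × 10/3 × 16 oz/lb × 28.35 g/oz = 3024 g

vegetable oil: 6667 mL; sour cream: 28 cup; molasses: 683 g; all-purpose flour: 2646 g; peanut butter: 3024 g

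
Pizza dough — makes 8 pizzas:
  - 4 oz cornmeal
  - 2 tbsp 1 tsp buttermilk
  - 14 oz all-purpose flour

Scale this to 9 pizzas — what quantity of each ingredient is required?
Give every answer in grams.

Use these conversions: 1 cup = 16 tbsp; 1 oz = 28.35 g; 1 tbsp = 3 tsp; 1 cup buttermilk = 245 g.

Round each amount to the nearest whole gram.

Scaling factor: 9/8 = 1.125.
cornmeal: 4 oz × 9/8 × 28.35 g/oz ≈ 128 g
buttermilk: (2 tbsp + 1 tsp = 7/3 tbsp) × 9/8 ÷ 16 tbsp/cup × 245 g/cup ≈ 40 g
all-purpose flour: 14 oz × 9/8 × 28.35 g/oz ≈ 447 g

cornmeal: 128 g; buttermilk: 40 g; all-purpose flour: 447 g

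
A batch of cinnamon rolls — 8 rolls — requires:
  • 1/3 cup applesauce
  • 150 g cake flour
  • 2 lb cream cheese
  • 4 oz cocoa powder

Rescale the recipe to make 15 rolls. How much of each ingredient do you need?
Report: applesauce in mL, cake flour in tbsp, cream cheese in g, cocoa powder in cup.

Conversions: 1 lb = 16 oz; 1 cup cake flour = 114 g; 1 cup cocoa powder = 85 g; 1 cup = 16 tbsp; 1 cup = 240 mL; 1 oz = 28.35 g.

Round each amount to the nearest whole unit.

applesauce: 150 mL; cake flour: 39 tbsp; cream cheese: 1701 g; cocoa powder: 3 cup

Scaling factor: 15/8 = 1.875.
applesauce: 1/3 cup × 15/8 × 240 mL/cup = 150 mL
cake flour: 150 g × 15/8 ÷ 114 g/cup × 16 tbsp/cup ≈ 39 tbsp
cream cheese: 2 lb × 15/8 × 16 oz/lb × 28.35 g/oz = 1701 g
cocoa powder: 4 oz × 15/8 × 28.35 g/oz ÷ 85 g/cup ≈ 3 cup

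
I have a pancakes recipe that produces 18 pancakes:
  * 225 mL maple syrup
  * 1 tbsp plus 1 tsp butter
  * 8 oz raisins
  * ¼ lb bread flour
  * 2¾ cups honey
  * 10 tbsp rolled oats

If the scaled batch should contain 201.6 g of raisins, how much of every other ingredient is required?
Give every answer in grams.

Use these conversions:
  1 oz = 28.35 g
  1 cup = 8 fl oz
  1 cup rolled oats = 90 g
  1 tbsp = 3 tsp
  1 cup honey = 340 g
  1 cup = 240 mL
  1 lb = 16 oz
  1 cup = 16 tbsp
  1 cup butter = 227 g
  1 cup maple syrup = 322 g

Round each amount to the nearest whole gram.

maple syrup: 268 g; butter: 17 g; bread flour: 101 g; honey: 831 g; rolled oats: 50 g

The original recipe has 226.8 g of raisins, so the scaling factor is 201.6 ÷ 226.8 = 8/9.
maple syrup: 225 mL × 8/9 ÷ 240 mL/cup × 322 g/cup ≈ 268 g
butter: (1 tbsp + 1 tsp = 4/3 tbsp) × 8/9 ÷ 16 tbsp/cup × 227 g/cup ≈ 17 g
bread flour: 0.25 lb × 8/9 × 16 oz/lb × 28.35 g/oz ≈ 101 g
honey: 2.75 cup × 8/9 × 340 g/cup ≈ 831 g
rolled oats: 10 tbsp × 8/9 ÷ 16 tbsp/cup × 90 g/cup = 50 g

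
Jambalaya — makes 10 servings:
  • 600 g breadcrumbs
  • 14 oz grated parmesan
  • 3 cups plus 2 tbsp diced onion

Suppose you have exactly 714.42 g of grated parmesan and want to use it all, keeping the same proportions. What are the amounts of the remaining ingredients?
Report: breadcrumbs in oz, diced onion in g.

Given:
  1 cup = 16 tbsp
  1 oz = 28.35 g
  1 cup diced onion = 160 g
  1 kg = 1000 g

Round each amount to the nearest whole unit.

The original recipe has 396.9 g of grated parmesan, so the scaling factor is 714.42 ÷ 396.9 = 9/5 = 1.8.
breadcrumbs: 600 g × 9/5 ÷ 28.35 g/oz ≈ 38 oz
diced onion: (3 cup + 2 tbsp = 3.125 cup) × 9/5 × 160 g/cup = 900 g

breadcrumbs: 38 oz; diced onion: 900 g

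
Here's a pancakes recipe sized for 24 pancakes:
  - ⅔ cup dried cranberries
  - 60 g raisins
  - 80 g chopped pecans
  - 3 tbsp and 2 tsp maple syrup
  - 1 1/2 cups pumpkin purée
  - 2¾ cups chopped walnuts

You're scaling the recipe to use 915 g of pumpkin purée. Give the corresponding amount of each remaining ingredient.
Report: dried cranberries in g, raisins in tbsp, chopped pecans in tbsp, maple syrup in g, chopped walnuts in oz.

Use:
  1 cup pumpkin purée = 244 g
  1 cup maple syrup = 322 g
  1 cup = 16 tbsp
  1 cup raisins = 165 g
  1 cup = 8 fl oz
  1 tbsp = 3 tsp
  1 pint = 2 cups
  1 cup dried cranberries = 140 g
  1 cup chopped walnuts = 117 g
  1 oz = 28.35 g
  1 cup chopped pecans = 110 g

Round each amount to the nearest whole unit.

dried cranberries: 233 g; raisins: 15 tbsp; chopped pecans: 29 tbsp; maple syrup: 184 g; chopped walnuts: 28 oz

The original recipe has 366 g of pumpkin purée, so the scaling factor is 915 ÷ 366 = 5/2 = 2.5.
dried cranberries: 2/3 cup × 5/2 × 140 g/cup ≈ 233 g
raisins: 60 g × 5/2 ÷ 165 g/cup × 16 tbsp/cup ≈ 15 tbsp
chopped pecans: 80 g × 5/2 ÷ 110 g/cup × 16 tbsp/cup ≈ 29 tbsp
maple syrup: (3 tbsp + 2 tsp = 11/3 tbsp) × 5/2 ÷ 16 tbsp/cup × 322 g/cup ≈ 184 g
chopped walnuts: 2.75 cup × 5/2 × 117 g/cup ÷ 28.35 g/oz ≈ 28 oz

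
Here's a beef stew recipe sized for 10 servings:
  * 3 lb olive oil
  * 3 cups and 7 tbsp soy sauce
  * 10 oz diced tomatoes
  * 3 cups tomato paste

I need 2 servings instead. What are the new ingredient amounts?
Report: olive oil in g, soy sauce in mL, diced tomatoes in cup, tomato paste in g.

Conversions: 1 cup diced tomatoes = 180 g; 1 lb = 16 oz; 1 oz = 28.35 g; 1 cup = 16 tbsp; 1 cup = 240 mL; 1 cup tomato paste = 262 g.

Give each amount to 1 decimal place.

Scaling factor: 2/10 = 1/5 = 0.2.
olive oil: 3 lb × 1/5 × 16 oz/lb × 28.35 g/oz ≈ 272.2 g
soy sauce: (3 cup + 7 tbsp = 3.4375 cup) × 1/5 × 240 mL/cup = 165.0 mL
diced tomatoes: 10 oz × 1/5 × 28.35 g/oz ÷ 180 g/cup ≈ 0.3 cup
tomato paste: 3 cup × 1/5 × 262 g/cup = 157.2 g

olive oil: 272.2 g; soy sauce: 165.0 mL; diced tomatoes: 0.3 cup; tomato paste: 157.2 g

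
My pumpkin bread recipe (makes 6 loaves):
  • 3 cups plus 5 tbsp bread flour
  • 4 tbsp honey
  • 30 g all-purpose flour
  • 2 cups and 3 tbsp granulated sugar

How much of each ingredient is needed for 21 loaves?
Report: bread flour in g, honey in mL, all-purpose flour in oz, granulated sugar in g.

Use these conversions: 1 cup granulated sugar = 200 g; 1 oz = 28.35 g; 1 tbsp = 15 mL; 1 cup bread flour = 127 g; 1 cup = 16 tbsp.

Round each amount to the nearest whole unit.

bread flour: 1472 g; honey: 210 mL; all-purpose flour: 4 oz; granulated sugar: 1531 g

Scaling factor: 21/6 = 7/2 = 3.5.
bread flour: (3 cup + 5 tbsp = 3.3125 cup) × 7/2 × 127 g/cup ≈ 1472 g
honey: 4 tbsp × 7/2 × 15 mL/tbsp = 210 mL
all-purpose flour: 30 g × 7/2 ÷ 28.35 g/oz ≈ 4 oz
granulated sugar: (2 cup + 3 tbsp = 2.1875 cup) × 7/2 × 200 g/cup ≈ 1531 g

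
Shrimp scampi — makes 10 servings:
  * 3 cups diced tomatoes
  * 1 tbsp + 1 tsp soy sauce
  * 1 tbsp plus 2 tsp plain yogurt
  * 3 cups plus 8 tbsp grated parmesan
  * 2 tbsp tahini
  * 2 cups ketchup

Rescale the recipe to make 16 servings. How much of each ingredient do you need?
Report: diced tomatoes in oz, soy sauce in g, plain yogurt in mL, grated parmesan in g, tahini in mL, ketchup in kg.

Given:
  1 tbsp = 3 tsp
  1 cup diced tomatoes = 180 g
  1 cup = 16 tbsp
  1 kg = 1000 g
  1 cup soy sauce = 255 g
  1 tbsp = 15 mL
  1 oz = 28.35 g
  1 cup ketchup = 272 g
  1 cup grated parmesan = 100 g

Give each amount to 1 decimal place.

Scaling factor: 16/10 = 8/5 = 1.6.
diced tomatoes: 3 cup × 8/5 × 180 g/cup ÷ 28.35 g/oz ≈ 30.5 oz
soy sauce: (1 tbsp + 1 tsp = 4/3 tbsp) × 8/5 ÷ 16 tbsp/cup × 255 g/cup = 34.0 g
plain yogurt: (1 tbsp + 2 tsp = 5/3 tbsp) × 8/5 × 15 mL/tbsp = 40.0 mL
grated parmesan: (3 cup + 8 tbsp = 3.5 cup) × 8/5 × 100 g/cup = 560.0 g
tahini: 2 tbsp × 8/5 × 15 mL/tbsp = 48.0 mL
ketchup: 2 cup × 8/5 × 272 g/cup ÷ 1000 g/kg ≈ 0.9 kg

diced tomatoes: 30.5 oz; soy sauce: 34.0 g; plain yogurt: 40.0 mL; grated parmesan: 560.0 g; tahini: 48.0 mL; ketchup: 0.9 kg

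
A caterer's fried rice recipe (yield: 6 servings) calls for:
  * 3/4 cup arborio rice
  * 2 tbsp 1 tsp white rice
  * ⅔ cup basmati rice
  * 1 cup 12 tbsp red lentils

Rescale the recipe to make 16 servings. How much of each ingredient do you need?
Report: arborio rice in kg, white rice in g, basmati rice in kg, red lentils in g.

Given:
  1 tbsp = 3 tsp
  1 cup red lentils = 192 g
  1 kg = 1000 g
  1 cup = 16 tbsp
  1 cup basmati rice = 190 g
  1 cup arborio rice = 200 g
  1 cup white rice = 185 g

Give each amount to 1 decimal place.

arborio rice: 0.4 kg; white rice: 71.9 g; basmati rice: 0.3 kg; red lentils: 896.0 g

Scaling factor: 16/6 = 8/3.
arborio rice: 0.75 cup × 8/3 × 200 g/cup ÷ 1000 g/kg = 0.4 kg
white rice: (2 tbsp + 1 tsp = 7/3 tbsp) × 8/3 ÷ 16 tbsp/cup × 185 g/cup ≈ 71.9 g
basmati rice: 2/3 cup × 8/3 × 190 g/cup ÷ 1000 g/kg ≈ 0.3 kg
red lentils: (1 cup + 12 tbsp = 1.75 cup) × 8/3 × 192 g/cup = 896.0 g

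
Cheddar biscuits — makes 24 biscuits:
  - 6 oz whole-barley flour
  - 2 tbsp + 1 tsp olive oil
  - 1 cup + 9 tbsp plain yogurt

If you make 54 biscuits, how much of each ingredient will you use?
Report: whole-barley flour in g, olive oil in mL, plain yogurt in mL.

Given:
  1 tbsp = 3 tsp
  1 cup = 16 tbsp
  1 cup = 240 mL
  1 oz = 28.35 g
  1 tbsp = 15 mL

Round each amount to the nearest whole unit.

Scaling factor: 54/24 = 9/4 = 2.25.
whole-barley flour: 6 oz × 9/4 × 28.35 g/oz ≈ 383 g
olive oil: (2 tbsp + 1 tsp = 7/3 tbsp) × 9/4 × 15 mL/tbsp ≈ 79 mL
plain yogurt: (1 cup + 9 tbsp = 1.5625 cup) × 9/4 × 240 mL/cup ≈ 844 mL

whole-barley flour: 383 g; olive oil: 79 mL; plain yogurt: 844 mL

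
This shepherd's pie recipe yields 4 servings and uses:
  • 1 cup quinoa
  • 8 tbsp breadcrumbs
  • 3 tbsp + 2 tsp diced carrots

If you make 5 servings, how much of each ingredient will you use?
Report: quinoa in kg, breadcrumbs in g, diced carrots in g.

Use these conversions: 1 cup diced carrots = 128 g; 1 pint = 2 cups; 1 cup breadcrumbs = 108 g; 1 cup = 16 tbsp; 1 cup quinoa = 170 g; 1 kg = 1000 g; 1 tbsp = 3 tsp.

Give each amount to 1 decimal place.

quinoa: 0.2 kg; breadcrumbs: 67.5 g; diced carrots: 36.7 g

Scaling factor: 5/4 = 1.25.
quinoa: 1 cup × 5/4 × 170 g/cup ÷ 1000 g/kg ≈ 0.2 kg
breadcrumbs: 8 tbsp × 5/4 ÷ 16 tbsp/cup × 108 g/cup = 67.5 g
diced carrots: (3 tbsp + 2 tsp = 11/3 tbsp) × 5/4 ÷ 16 tbsp/cup × 128 g/cup ≈ 36.7 g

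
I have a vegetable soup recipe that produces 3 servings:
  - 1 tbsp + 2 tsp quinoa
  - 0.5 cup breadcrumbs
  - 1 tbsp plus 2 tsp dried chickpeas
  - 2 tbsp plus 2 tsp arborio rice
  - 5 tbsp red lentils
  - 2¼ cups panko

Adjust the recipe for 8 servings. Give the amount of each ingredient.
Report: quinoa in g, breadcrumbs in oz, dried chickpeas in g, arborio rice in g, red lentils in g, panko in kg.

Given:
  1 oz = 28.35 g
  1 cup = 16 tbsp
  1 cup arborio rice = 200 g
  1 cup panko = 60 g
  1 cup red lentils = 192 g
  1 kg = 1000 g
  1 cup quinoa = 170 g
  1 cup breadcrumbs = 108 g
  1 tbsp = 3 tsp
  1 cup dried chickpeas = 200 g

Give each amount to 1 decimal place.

quinoa: 47.2 g; breadcrumbs: 5.1 oz; dried chickpeas: 55.6 g; arborio rice: 88.9 g; red lentils: 160.0 g; panko: 0.4 kg

Scaling factor: 8/3.
quinoa: (1 tbsp + 2 tsp = 5/3 tbsp) × 8/3 ÷ 16 tbsp/cup × 170 g/cup ≈ 47.2 g
breadcrumbs: 0.5 cup × 8/3 × 108 g/cup ÷ 28.35 g/oz ≈ 5.1 oz
dried chickpeas: (1 tbsp + 2 tsp = 5/3 tbsp) × 8/3 ÷ 16 tbsp/cup × 200 g/cup ≈ 55.6 g
arborio rice: (2 tbsp + 2 tsp = 8/3 tbsp) × 8/3 ÷ 16 tbsp/cup × 200 g/cup ≈ 88.9 g
red lentils: 5 tbsp × 8/3 ÷ 16 tbsp/cup × 192 g/cup = 160.0 g
panko: 2.25 cup × 8/3 × 60 g/cup ÷ 1000 g/kg ≈ 0.4 kg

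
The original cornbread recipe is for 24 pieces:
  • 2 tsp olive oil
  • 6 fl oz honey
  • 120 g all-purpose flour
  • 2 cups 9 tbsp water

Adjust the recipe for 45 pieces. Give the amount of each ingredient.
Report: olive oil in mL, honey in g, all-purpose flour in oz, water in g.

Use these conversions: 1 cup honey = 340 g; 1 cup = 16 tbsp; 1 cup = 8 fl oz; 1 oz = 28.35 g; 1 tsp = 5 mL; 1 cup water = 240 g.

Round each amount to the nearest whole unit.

Scaling factor: 45/24 = 15/8 = 1.875.
olive oil: 2 tsp × 15/8 × 5 mL/tsp ≈ 19 mL
honey: 6 fl oz × 15/8 ÷ 8 fl oz/cup × 340 g/cup ≈ 478 g
all-purpose flour: 120 g × 15/8 ÷ 28.35 g/oz ≈ 8 oz
water: (2 cup + 9 tbsp = 2.5625 cup) × 15/8 × 240 g/cup ≈ 1153 g

olive oil: 19 mL; honey: 478 g; all-purpose flour: 8 oz; water: 1153 g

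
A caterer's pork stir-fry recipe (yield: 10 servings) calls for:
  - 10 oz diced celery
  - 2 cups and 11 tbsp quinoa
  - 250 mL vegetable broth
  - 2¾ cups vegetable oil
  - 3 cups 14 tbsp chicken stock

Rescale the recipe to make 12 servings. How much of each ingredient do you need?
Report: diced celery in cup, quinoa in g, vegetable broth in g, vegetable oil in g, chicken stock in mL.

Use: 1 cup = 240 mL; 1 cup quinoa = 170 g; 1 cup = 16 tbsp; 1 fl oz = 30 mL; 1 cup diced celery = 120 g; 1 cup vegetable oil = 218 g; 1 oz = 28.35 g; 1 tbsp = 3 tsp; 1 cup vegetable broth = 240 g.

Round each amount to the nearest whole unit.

Scaling factor: 12/10 = 6/5 = 1.2.
diced celery: 10 oz × 6/5 × 28.35 g/oz ÷ 120 g/cup ≈ 3 cup
quinoa: (2 cup + 11 tbsp = 2.6875 cup) × 6/5 × 170 g/cup ≈ 548 g
vegetable broth: 250 mL × 6/5 ÷ 240 mL/cup × 240 g/cup = 300 g
vegetable oil: 2.75 cup × 6/5 × 218 g/cup ≈ 719 g
chicken stock: (3 cup + 14 tbsp = 3.875 cup) × 6/5 × 240 mL/cup = 1116 mL

diced celery: 3 cup; quinoa: 548 g; vegetable broth: 300 g; vegetable oil: 719 g; chicken stock: 1116 mL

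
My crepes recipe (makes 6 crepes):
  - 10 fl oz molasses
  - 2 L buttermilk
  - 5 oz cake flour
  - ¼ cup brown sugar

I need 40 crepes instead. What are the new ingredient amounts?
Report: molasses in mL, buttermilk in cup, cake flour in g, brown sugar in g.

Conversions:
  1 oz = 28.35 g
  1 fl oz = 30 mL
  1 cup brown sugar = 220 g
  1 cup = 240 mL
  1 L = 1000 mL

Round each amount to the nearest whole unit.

molasses: 2000 mL; buttermilk: 56 cup; cake flour: 945 g; brown sugar: 367 g

Scaling factor: 40/6 = 20/3.
molasses: 10 fl oz × 20/3 × 30 mL/fl oz = 2000 mL
buttermilk: 2 L × 20/3 × 1000 mL/L ÷ 240 mL/cup ≈ 56 cup
cake flour: 5 oz × 20/3 × 28.35 g/oz = 945 g
brown sugar: 0.25 cup × 20/3 × 220 g/cup ≈ 367 g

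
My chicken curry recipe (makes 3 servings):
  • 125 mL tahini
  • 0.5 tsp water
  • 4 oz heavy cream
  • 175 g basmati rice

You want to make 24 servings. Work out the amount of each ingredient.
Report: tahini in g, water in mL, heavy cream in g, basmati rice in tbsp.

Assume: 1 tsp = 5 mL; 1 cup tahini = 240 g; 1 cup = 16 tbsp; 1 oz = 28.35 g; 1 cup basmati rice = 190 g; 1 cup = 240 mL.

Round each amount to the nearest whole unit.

tahini: 1000 g; water: 20 mL; heavy cream: 907 g; basmati rice: 118 tbsp

Scaling factor: 24/3 = 8.
tahini: 125 mL × 8 ÷ 240 mL/cup × 240 g/cup = 1000 g
water: 0.5 tsp × 8 × 5 mL/tsp = 20 mL
heavy cream: 4 oz × 8 × 28.35 g/oz ≈ 907 g
basmati rice: 175 g × 8 ÷ 190 g/cup × 16 tbsp/cup ≈ 118 tbsp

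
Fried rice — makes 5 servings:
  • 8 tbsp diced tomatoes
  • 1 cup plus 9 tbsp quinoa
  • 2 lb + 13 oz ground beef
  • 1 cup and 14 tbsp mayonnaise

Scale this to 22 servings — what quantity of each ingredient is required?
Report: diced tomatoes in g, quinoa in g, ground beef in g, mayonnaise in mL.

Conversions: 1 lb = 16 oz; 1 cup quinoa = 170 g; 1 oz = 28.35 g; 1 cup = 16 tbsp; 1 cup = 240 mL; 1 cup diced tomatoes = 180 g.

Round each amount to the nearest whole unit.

Scaling factor: 22/5 = 4.4.
diced tomatoes: 8 tbsp × 22/5 ÷ 16 tbsp/cup × 180 g/cup = 396 g
quinoa: (1 cup + 9 tbsp = 1.5625 cup) × 22/5 × 170 g/cup ≈ 1169 g
ground beef: (2 lb + 13 oz = 2.8125 lb) × 22/5 × 16 oz/lb × 28.35 g/oz ≈ 5613 g
mayonnaise: (1 cup + 14 tbsp = 1.875 cup) × 22/5 × 240 mL/cup = 1980 mL

diced tomatoes: 396 g; quinoa: 1169 g; ground beef: 5613 g; mayonnaise: 1980 mL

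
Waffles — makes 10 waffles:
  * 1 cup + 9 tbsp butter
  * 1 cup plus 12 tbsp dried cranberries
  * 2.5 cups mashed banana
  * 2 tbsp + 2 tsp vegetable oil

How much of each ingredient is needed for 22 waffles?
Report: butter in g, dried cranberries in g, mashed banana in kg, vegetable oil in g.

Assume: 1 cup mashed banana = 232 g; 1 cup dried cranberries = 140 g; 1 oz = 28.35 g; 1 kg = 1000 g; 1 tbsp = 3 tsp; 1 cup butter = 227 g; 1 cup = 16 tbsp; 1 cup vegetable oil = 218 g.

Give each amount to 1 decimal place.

butter: 780.3 g; dried cranberries: 539.0 g; mashed banana: 1.3 kg; vegetable oil: 79.9 g

Scaling factor: 22/10 = 11/5 = 2.2.
butter: (1 cup + 9 tbsp = 1.5625 cup) × 11/5 × 227 g/cup ≈ 780.3 g
dried cranberries: (1 cup + 12 tbsp = 1.75 cup) × 11/5 × 140 g/cup = 539.0 g
mashed banana: 2.5 cup × 11/5 × 232 g/cup ÷ 1000 g/kg ≈ 1.3 kg
vegetable oil: (2 tbsp + 2 tsp = 8/3 tbsp) × 11/5 ÷ 16 tbsp/cup × 218 g/cup ≈ 79.9 g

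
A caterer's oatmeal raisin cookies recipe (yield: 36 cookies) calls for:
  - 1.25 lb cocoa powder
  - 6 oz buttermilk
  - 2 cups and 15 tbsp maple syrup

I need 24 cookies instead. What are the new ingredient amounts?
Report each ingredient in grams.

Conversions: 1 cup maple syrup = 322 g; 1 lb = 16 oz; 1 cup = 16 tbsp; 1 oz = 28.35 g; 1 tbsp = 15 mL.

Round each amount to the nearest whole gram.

cocoa powder: 378 g; buttermilk: 113 g; maple syrup: 631 g

Scaling factor: 24/36 = 2/3.
cocoa powder: 1.25 lb × 2/3 × 16 oz/lb × 28.35 g/oz = 378 g
buttermilk: 6 oz × 2/3 × 28.35 g/oz ≈ 113 g
maple syrup: (2 cup + 15 tbsp = 2.9375 cup) × 2/3 × 322 g/cup ≈ 631 g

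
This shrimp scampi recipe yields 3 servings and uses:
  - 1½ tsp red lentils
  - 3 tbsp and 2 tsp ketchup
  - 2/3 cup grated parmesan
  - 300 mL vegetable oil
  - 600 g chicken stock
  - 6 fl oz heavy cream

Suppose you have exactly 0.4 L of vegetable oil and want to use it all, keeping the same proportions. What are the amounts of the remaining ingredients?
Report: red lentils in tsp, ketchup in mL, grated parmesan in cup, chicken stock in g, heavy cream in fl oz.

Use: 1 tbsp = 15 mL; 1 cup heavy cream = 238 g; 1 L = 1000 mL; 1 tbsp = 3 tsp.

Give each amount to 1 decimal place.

red lentils: 2.0 tsp; ketchup: 73.3 mL; grated parmesan: 0.9 cup; chicken stock: 800.0 g; heavy cream: 8.0 fl oz

The original recipe has 0.3 L of vegetable oil, so the scaling factor is 0.4 ÷ 0.3 = 4/3.
red lentils: 1.5 tsp × 4/3 = 2.0 tsp
ketchup: (3 tbsp + 2 tsp = 11/3 tbsp) × 4/3 × 15 mL/tbsp ≈ 73.3 mL
grated parmesan: 2/3 cup × 4/3 ≈ 0.9 cup
chicken stock: 600 g × 4/3 = 800.0 g
heavy cream: 6 fl oz × 4/3 = 8.0 fl oz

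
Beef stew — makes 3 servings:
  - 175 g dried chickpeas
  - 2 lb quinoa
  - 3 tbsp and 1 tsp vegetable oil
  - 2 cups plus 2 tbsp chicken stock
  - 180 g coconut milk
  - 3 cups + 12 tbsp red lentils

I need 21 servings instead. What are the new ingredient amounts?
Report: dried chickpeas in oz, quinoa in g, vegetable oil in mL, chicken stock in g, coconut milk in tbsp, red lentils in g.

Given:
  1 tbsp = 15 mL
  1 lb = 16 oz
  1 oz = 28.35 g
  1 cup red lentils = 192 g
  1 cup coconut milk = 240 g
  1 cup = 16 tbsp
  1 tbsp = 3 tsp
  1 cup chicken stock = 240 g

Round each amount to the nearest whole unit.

Scaling factor: 21/3 = 7.
dried chickpeas: 175 g × 7 ÷ 28.35 g/oz ≈ 43 oz
quinoa: 2 lb × 7 × 16 oz/lb × 28.35 g/oz ≈ 6350 g
vegetable oil: (3 tbsp + 1 tsp = 10/3 tbsp) × 7 × 15 mL/tbsp = 350 mL
chicken stock: (2 cup + 2 tbsp = 2.125 cup) × 7 × 240 g/cup = 3570 g
coconut milk: 180 g × 7 ÷ 240 g/cup × 16 tbsp/cup = 84 tbsp
red lentils: (3 cup + 12 tbsp = 3.75 cup) × 7 × 192 g/cup = 5040 g

dried chickpeas: 43 oz; quinoa: 6350 g; vegetable oil: 350 mL; chicken stock: 3570 g; coconut milk: 84 tbsp; red lentils: 5040 g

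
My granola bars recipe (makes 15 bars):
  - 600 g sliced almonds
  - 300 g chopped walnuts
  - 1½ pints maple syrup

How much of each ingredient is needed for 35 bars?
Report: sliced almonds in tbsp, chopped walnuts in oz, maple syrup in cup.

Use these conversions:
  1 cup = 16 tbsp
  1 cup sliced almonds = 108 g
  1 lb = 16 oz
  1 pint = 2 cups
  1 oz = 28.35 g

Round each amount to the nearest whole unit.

Scaling factor: 35/15 = 7/3.
sliced almonds: 600 g × 7/3 ÷ 108 g/cup × 16 tbsp/cup ≈ 207 tbsp
chopped walnuts: 300 g × 7/3 ÷ 28.35 g/oz ≈ 25 oz
maple syrup: 1.5 pint × 7/3 × 2 cup/pint = 7 cup

sliced almonds: 207 tbsp; chopped walnuts: 25 oz; maple syrup: 7 cup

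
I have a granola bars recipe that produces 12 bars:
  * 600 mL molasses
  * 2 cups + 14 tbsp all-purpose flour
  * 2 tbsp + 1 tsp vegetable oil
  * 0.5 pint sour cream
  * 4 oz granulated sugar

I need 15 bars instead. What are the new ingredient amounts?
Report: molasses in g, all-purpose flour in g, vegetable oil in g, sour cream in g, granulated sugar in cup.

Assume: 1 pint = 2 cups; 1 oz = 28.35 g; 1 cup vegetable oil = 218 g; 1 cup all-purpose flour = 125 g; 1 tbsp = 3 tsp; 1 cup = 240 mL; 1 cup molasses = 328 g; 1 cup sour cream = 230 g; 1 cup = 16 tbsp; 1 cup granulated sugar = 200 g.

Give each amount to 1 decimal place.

Scaling factor: 15/12 = 5/4 = 1.25.
molasses: 600 mL × 5/4 ÷ 240 mL/cup × 328 g/cup = 1025.0 g
all-purpose flour: (2 cup + 14 tbsp = 2.875 cup) × 5/4 × 125 g/cup ≈ 449.2 g
vegetable oil: (2 tbsp + 1 tsp = 7/3 tbsp) × 5/4 ÷ 16 tbsp/cup × 218 g/cup ≈ 39.7 g
sour cream: 0.5 pint × 5/4 × 2 cup/pint × 230 g/cup = 287.5 g
granulated sugar: 4 oz × 5/4 × 28.35 g/oz ÷ 200 g/cup ≈ 0.7 cup

molasses: 1025.0 g; all-purpose flour: 449.2 g; vegetable oil: 39.7 g; sour cream: 287.5 g; granulated sugar: 0.7 cup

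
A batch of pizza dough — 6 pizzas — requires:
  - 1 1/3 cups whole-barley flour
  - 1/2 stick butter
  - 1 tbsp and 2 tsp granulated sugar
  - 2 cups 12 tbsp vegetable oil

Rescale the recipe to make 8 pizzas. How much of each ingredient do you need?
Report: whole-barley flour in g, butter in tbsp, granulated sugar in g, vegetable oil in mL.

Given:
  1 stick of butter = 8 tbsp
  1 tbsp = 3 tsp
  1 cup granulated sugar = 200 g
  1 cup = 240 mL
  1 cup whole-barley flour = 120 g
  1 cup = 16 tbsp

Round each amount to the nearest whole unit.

Scaling factor: 8/6 = 4/3.
whole-barley flour: 4/3 cup × 4/3 × 120 g/cup ≈ 213 g
butter: 0.5 stick × 4/3 × 8 tbsp/stick ≈ 5 tbsp
granulated sugar: (1 tbsp + 2 tsp = 5/3 tbsp) × 4/3 ÷ 16 tbsp/cup × 200 g/cup ≈ 28 g
vegetable oil: (2 cup + 12 tbsp = 2.75 cup) × 4/3 × 240 mL/cup = 880 mL

whole-barley flour: 213 g; butter: 5 tbsp; granulated sugar: 28 g; vegetable oil: 880 mL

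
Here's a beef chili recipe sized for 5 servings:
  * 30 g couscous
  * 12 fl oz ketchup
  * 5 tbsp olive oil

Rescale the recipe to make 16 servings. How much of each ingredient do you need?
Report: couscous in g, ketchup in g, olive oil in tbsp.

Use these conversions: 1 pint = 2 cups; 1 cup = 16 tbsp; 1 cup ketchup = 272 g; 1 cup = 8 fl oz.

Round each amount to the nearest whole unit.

couscous: 96 g; ketchup: 1306 g; olive oil: 16 tbsp

Scaling factor: 16/5 = 3.2.
couscous: 30 g × 16/5 = 96 g
ketchup: 12 fl oz × 16/5 ÷ 8 fl oz/cup × 272 g/cup ≈ 1306 g
olive oil: 5 tbsp × 16/5 = 16 tbsp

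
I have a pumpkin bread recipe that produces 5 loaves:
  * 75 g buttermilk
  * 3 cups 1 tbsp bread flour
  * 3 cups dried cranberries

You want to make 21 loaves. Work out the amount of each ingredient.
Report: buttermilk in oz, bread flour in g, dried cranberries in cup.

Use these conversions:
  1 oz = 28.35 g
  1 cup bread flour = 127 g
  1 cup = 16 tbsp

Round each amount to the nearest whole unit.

buttermilk: 11 oz; bread flour: 1634 g; dried cranberries: 13 cup

Scaling factor: 21/5 = 4.2.
buttermilk: 75 g × 21/5 ÷ 28.35 g/oz ≈ 11 oz
bread flour: (3 cup + 1 tbsp = 3.0625 cup) × 21/5 × 127 g/cup ≈ 1634 g
dried cranberries: 3 cup × 21/5 ≈ 13 cup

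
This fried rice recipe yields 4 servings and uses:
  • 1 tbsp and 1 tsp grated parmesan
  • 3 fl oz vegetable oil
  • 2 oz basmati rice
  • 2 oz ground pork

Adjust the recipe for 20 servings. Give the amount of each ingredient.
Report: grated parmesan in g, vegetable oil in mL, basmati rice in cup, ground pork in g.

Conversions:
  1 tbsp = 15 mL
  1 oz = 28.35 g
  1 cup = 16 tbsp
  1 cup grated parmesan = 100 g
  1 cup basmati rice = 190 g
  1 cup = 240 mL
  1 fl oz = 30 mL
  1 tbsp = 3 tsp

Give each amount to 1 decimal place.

grated parmesan: 41.7 g; vegetable oil: 450.0 mL; basmati rice: 1.5 cup; ground pork: 283.5 g

Scaling factor: 20/4 = 5.
grated parmesan: (1 tbsp + 1 tsp = 4/3 tbsp) × 5 ÷ 16 tbsp/cup × 100 g/cup ≈ 41.7 g
vegetable oil: 3 fl oz × 5 × 30 mL/fl oz = 450.0 mL
basmati rice: 2 oz × 5 × 28.35 g/oz ÷ 190 g/cup ≈ 1.5 cup
ground pork: 2 oz × 5 × 28.35 g/oz = 283.5 g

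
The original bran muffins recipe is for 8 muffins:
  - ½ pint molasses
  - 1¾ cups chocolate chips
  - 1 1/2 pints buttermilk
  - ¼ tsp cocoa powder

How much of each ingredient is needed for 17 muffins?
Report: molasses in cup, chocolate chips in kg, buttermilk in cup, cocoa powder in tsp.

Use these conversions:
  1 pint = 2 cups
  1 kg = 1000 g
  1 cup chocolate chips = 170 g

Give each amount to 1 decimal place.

Scaling factor: 17/8 = 2.125.
molasses: 0.5 pint × 17/8 × 2 cup/pint ≈ 2.1 cup
chocolate chips: 1.75 cup × 17/8 × 170 g/cup ÷ 1000 g/kg ≈ 0.6 kg
buttermilk: 1.5 pint × 17/8 × 2 cup/pint ≈ 6.4 cup
cocoa powder: 0.25 tsp × 17/8 ≈ 0.5 tsp

molasses: 2.1 cup; chocolate chips: 0.6 kg; buttermilk: 6.4 cup; cocoa powder: 0.5 tsp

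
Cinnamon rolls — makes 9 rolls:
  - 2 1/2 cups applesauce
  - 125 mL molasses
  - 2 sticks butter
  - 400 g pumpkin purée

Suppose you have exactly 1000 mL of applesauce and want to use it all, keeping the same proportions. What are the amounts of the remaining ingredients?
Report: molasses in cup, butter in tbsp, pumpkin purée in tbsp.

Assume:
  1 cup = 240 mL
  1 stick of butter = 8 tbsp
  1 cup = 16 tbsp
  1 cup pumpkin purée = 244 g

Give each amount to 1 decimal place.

The original recipe has 600 mL of applesauce, so the scaling factor is 1000 ÷ 600 = 5/3.
molasses: 125 mL × 5/3 ÷ 240 mL/cup ≈ 0.9 cup
butter: 2 stick × 5/3 × 8 tbsp/stick ≈ 26.7 tbsp
pumpkin purée: 400 g × 5/3 ÷ 244 g/cup × 16 tbsp/cup ≈ 43.7 tbsp

molasses: 0.9 cup; butter: 26.7 tbsp; pumpkin purée: 43.7 tbsp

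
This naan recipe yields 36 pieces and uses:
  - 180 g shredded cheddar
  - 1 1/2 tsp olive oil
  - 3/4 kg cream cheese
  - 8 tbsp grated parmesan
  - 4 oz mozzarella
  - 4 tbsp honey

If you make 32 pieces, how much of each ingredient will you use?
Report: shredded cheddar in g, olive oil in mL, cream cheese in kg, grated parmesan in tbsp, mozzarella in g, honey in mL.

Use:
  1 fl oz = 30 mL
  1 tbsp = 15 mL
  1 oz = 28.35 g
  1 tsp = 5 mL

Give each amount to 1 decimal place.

Scaling factor: 32/36 = 8/9.
shredded cheddar: 180 g × 8/9 = 160.0 g
olive oil: 1.5 tsp × 8/9 × 5 mL/tsp ≈ 6.7 mL
cream cheese: 0.75 kg × 8/9 ≈ 0.7 kg
grated parmesan: 8 tbsp × 8/9 ≈ 7.1 tbsp
mozzarella: 4 oz × 8/9 × 28.35 g/oz = 100.8 g
honey: 4 tbsp × 8/9 × 15 mL/tbsp ≈ 53.3 mL

shredded cheddar: 160.0 g; olive oil: 6.7 mL; cream cheese: 0.7 kg; grated parmesan: 7.1 tbsp; mozzarella: 100.8 g; honey: 53.3 mL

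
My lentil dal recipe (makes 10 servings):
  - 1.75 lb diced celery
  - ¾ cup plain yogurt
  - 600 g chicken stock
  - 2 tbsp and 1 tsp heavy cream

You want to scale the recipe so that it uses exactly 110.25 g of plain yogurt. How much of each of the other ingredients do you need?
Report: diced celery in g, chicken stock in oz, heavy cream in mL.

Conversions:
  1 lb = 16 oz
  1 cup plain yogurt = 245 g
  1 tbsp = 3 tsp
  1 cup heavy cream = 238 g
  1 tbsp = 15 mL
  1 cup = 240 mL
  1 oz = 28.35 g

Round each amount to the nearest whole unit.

diced celery: 476 g; chicken stock: 13 oz; heavy cream: 21 mL

The original recipe has 183.75 g of plain yogurt, so the scaling factor is 110.25 ÷ 183.75 = 3/5 = 0.6.
diced celery: 1.75 lb × 3/5 × 16 oz/lb × 28.35 g/oz ≈ 476 g
chicken stock: 600 g × 3/5 ÷ 28.35 g/oz ≈ 13 oz
heavy cream: (2 tbsp + 1 tsp = 7/3 tbsp) × 3/5 × 15 mL/tbsp = 21 mL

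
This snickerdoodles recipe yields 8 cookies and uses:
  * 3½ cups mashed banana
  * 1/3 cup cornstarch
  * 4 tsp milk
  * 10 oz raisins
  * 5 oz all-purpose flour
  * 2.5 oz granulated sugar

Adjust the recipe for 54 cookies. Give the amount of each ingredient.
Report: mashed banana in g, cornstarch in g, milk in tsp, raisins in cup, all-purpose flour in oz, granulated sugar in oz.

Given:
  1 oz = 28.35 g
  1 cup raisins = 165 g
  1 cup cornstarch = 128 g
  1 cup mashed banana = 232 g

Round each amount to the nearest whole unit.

mashed banana: 5481 g; cornstarch: 288 g; milk: 27 tsp; raisins: 12 cup; all-purpose flour: 34 oz; granulated sugar: 17 oz

Scaling factor: 54/8 = 27/4 = 6.75.
mashed banana: 3.5 cup × 27/4 × 232 g/cup = 5481 g
cornstarch: 1/3 cup × 27/4 × 128 g/cup = 288 g
milk: 4 tsp × 27/4 = 27 tsp
raisins: 10 oz × 27/4 × 28.35 g/oz ÷ 165 g/cup ≈ 12 cup
all-purpose flour: 5 oz × 27/4 ≈ 34 oz
granulated sugar: 2.5 oz × 27/4 ≈ 17 oz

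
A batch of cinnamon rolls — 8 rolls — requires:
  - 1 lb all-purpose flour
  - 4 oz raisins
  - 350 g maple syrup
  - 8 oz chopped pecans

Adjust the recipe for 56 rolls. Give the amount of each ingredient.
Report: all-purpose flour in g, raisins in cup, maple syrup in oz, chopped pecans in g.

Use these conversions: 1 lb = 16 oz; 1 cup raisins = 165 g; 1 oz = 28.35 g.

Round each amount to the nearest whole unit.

Scaling factor: 56/8 = 7.
all-purpose flour: 1 lb × 7 × 16 oz/lb × 28.35 g/oz ≈ 3175 g
raisins: 4 oz × 7 × 28.35 g/oz ÷ 165 g/cup ≈ 5 cup
maple syrup: 350 g × 7 ÷ 28.35 g/oz ≈ 86 oz
chopped pecans: 8 oz × 7 × 28.35 g/oz ≈ 1588 g

all-purpose flour: 3175 g; raisins: 5 cup; maple syrup: 86 oz; chopped pecans: 1588 g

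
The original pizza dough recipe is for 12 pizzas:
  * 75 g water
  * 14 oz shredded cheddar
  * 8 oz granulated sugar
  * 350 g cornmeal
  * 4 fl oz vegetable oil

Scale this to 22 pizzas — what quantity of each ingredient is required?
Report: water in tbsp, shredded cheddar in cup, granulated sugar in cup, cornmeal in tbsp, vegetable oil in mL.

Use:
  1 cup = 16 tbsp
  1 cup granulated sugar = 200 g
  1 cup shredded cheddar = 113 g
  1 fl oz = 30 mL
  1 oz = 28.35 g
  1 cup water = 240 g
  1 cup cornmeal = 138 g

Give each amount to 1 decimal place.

Scaling factor: 22/12 = 11/6.
water: 75 g × 11/6 ÷ 240 g/cup × 16 tbsp/cup ≈ 9.2 tbsp
shredded cheddar: 14 oz × 11/6 × 28.35 g/oz ÷ 113 g/cup ≈ 6.4 cup
granulated sugar: 8 oz × 11/6 × 28.35 g/oz ÷ 200 g/cup ≈ 2.1 cup
cornmeal: 350 g × 11/6 ÷ 138 g/cup × 16 tbsp/cup ≈ 74.4 tbsp
vegetable oil: 4 fl oz × 11/6 × 30 mL/fl oz = 220.0 mL

water: 9.2 tbsp; shredded cheddar: 6.4 cup; granulated sugar: 2.1 cup; cornmeal: 74.4 tbsp; vegetable oil: 220.0 mL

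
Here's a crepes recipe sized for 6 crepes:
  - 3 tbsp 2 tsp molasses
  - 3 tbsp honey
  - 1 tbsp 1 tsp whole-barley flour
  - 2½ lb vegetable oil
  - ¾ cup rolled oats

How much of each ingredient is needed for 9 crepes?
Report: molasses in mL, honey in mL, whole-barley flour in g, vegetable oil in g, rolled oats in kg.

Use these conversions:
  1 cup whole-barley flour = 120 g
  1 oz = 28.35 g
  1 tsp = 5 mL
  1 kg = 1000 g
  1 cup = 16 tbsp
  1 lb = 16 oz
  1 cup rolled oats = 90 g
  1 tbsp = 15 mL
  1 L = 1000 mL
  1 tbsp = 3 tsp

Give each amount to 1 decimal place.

molasses: 82.5 mL; honey: 67.5 mL; whole-barley flour: 15.0 g; vegetable oil: 1701.0 g; rolled oats: 0.1 kg

Scaling factor: 9/6 = 3/2 = 1.5.
molasses: (3 tbsp + 2 tsp = 11/3 tbsp) × 3/2 × 15 mL/tbsp = 82.5 mL
honey: 3 tbsp × 3/2 × 15 mL/tbsp = 67.5 mL
whole-barley flour: (1 tbsp + 1 tsp = 4/3 tbsp) × 3/2 ÷ 16 tbsp/cup × 120 g/cup = 15.0 g
vegetable oil: 2.5 lb × 3/2 × 16 oz/lb × 28.35 g/oz = 1701.0 g
rolled oats: 0.75 cup × 3/2 × 90 g/cup ÷ 1000 g/kg ≈ 0.1 kg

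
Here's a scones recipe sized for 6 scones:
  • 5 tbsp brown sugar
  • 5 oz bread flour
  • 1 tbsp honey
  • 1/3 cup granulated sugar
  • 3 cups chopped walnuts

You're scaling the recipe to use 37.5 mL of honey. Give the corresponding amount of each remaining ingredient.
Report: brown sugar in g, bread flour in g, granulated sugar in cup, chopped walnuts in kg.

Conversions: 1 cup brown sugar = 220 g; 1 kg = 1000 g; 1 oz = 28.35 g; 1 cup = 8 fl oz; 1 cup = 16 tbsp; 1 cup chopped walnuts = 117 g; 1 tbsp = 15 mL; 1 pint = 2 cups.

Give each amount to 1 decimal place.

brown sugar: 171.9 g; bread flour: 354.4 g; granulated sugar: 0.8 cup; chopped walnuts: 0.9 kg

The original recipe has 15 mL of honey, so the scaling factor is 37.5 ÷ 15 = 5/2 = 2.5.
brown sugar: 5 tbsp × 5/2 ÷ 16 tbsp/cup × 220 g/cup ≈ 171.9 g
bread flour: 5 oz × 5/2 × 28.35 g/oz ≈ 354.4 g
granulated sugar: 1/3 cup × 5/2 ≈ 0.8 cup
chopped walnuts: 3 cup × 5/2 × 117 g/cup ÷ 1000 g/kg ≈ 0.9 kg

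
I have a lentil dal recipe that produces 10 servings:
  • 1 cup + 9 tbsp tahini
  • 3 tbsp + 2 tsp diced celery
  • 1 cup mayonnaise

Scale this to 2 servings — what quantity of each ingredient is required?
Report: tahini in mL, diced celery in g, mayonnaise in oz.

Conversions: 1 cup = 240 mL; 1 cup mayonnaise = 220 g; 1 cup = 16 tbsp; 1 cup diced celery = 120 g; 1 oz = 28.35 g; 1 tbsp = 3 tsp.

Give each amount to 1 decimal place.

tahini: 75.0 mL; diced celery: 5.5 g; mayonnaise: 1.6 oz

Scaling factor: 2/10 = 1/5 = 0.2.
tahini: (1 cup + 9 tbsp = 1.5625 cup) × 1/5 × 240 mL/cup = 75.0 mL
diced celery: (3 tbsp + 2 tsp = 11/3 tbsp) × 1/5 ÷ 16 tbsp/cup × 120 g/cup = 5.5 g
mayonnaise: 1 cup × 1/5 × 220 g/cup ÷ 28.35 g/oz ≈ 1.6 oz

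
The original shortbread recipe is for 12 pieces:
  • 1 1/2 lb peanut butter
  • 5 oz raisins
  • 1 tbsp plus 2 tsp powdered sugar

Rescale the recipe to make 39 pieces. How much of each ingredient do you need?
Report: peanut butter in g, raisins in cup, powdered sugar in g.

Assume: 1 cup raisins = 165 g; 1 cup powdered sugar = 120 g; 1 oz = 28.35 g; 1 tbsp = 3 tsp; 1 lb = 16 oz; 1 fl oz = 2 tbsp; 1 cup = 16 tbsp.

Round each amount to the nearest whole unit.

peanut butter: 2211 g; raisins: 3 cup; powdered sugar: 41 g

Scaling factor: 39/12 = 13/4 = 3.25.
peanut butter: 1.5 lb × 13/4 × 16 oz/lb × 28.35 g/oz ≈ 2211 g
raisins: 5 oz × 13/4 × 28.35 g/oz ÷ 165 g/cup ≈ 3 cup
powdered sugar: (1 tbsp + 2 tsp = 5/3 tbsp) × 13/4 ÷ 16 tbsp/cup × 120 g/cup ≈ 41 g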